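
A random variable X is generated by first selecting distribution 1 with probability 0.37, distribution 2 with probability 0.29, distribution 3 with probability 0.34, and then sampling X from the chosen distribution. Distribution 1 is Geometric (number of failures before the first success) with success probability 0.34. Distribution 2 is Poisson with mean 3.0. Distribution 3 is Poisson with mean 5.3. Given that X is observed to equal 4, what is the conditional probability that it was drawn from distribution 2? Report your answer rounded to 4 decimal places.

Likelihoods P(X=4 | ·): 1: 0.0645141; 2: 0.168031; 3: 0.164109.
Posterior ∝ prior × likelihood. Numerator for 2: 0.29·0.168031 = 0.0487291.
Normalizing constant: 0.37·0.0645141 + 0.29·0.168031 + 0.34·0.164109 = 0.128396.
P(2 | observation) = 0.0487291 / 0.128396 = 0.379521.

0.3795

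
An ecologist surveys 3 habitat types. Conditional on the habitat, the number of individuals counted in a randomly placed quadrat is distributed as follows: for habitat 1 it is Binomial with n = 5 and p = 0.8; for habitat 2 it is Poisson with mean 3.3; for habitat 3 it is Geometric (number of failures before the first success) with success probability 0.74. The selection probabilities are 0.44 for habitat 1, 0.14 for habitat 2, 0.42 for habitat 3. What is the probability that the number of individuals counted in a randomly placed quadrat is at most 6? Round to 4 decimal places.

Conditional on each habitat, P(X ≤ 6): 1: 1; 2: 0.949034; 3: 0.99992.
By total probability, P(X ≤ 6) = 0.44·1 + 0.14·0.949034 + 0.42·0.99992 = 0.992831.

0.9928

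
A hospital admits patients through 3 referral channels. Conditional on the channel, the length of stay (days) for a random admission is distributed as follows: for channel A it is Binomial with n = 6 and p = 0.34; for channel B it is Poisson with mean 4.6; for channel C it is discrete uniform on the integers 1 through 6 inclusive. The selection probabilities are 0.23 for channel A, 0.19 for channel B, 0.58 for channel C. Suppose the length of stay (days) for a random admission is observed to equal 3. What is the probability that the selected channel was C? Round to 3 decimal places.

0.538

Likelihoods P(X=3 | ·): A: 0.225995; B: 0.163068; C: 0.166667.
Posterior ∝ prior × likelihood. Numerator for C: 0.58·0.166667 = 0.0966667.
Normalizing constant: 0.23·0.225995 + 0.19·0.163068 + 0.58·0.166667 = 0.179628.
P(C | observation) = 0.0966667 / 0.179628 = 0.538148.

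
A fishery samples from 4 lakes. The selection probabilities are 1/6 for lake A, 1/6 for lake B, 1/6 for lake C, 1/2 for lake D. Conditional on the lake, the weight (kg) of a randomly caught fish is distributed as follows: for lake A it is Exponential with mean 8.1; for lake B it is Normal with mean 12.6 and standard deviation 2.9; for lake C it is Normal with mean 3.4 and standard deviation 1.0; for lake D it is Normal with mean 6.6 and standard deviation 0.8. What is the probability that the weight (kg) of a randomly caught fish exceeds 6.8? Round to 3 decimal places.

0.436

Conditional on each lake, P(X > 6.8): A: 0.431924; B: 0.97725; C: 0.000336929; D: 0.401294.
By total probability, P(X > 6.8) = 0.166667·0.431924 + 0.166667·0.97725 + 0.166667·0.000336929 + 0.5·0.401294 = 0.435565.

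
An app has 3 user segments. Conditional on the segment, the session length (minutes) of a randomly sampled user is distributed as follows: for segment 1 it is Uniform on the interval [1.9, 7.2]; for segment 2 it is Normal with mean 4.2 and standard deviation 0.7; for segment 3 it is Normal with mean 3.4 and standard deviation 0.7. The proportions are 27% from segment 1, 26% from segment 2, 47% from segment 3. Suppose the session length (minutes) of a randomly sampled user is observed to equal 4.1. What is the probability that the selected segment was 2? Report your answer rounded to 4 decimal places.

Likelihoods f(4.1 | ·): 1: 0.188679; 2: 0.564132; 3: 0.345672.
Posterior ∝ prior × likelihood. Numerator for 2: 0.26·0.564132 = 0.146674.
Normalizing constant: 0.27·0.188679 + 0.26·0.564132 + 0.47·0.345672 = 0.360084.
P(2 | observation) = 0.146674 / 0.360084 = 0.407334.

0.4073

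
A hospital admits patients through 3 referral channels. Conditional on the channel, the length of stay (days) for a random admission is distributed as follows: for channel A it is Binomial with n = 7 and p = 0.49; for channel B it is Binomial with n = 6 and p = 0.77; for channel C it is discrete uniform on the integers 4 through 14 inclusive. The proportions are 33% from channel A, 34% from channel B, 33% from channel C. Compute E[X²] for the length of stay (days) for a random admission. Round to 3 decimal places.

42.108

For each component E[X²] = Var + (mean)², giving A: 13.5142; B: 22.407; C: 91.
Overall E[X²] = 0.33·13.5142 + 0.34·22.407 + 0.33·91 = 42.1081.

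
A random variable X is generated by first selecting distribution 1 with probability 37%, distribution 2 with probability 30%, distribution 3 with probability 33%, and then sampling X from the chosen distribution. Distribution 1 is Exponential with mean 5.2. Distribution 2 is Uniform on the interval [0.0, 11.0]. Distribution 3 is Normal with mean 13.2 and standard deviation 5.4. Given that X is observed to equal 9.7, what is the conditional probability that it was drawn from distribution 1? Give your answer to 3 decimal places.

0.190

Likelihoods f(9.7 | ·): 1: 0.0297763; 2: 0.0909091; 3: 0.0598816.
Posterior ∝ prior × likelihood. Numerator for 1: 0.37·0.0297763 = 0.0110172.
Normalizing constant: 0.37·0.0297763 + 0.3·0.0909091 + 0.33·0.0598816 = 0.0580509.
P(1 | observation) = 0.0110172 / 0.0580509 = 0.189786.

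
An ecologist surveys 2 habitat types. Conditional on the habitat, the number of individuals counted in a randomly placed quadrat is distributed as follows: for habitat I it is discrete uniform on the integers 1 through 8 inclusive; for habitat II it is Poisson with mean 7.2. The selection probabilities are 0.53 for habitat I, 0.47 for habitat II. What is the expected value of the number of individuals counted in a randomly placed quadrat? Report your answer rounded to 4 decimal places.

5.7690

Component means — I: 4.5; II: 7.2.
E[X] = 0.53·4.5 + 0.47·7.2 = 5.769.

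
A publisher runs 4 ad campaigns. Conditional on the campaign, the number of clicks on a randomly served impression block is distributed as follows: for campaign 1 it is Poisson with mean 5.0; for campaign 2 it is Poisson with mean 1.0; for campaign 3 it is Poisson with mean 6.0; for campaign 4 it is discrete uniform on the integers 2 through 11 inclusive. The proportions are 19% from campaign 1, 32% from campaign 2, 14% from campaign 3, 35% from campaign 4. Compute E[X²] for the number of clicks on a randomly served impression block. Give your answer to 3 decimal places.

For each component E[X²] = Var + (mean)², giving 1: 30; 2: 2; 3: 42; 4: 50.5.
Overall E[X²] = 0.19·30 + 0.32·2 + 0.14·42 + 0.35·50.5 = 29.895.

29.895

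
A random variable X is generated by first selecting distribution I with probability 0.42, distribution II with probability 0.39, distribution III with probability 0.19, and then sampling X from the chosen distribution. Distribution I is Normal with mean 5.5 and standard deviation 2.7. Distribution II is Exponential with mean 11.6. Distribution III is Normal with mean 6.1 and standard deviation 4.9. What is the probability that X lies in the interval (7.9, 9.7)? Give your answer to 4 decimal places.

0.1056

Conditional on each component, P(7.9 < X < 9.7): I: 0.127124; II: 0.072742; III: 0.125417.
By total probability, P(7.9 < X < 9.7) = 0.42·0.127124 + 0.39·0.072742 + 0.19·0.125417 = 0.105591.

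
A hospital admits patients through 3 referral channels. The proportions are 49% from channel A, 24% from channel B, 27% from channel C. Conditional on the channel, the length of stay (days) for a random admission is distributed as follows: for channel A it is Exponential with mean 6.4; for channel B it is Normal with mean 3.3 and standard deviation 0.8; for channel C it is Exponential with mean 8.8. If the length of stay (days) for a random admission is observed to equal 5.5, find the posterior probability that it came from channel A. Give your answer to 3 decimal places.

Likelihoods f(5.5 | ·): A: 0.0661604; B: 0.011367; C: 0.0608252.
Posterior ∝ prior × likelihood. Numerator for A: 0.49·0.0661604 = 0.0324186.
Normalizing constant: 0.49·0.0661604 + 0.24·0.011367 + 0.27·0.0608252 = 0.0515695.
P(A | observation) = 0.0324186 / 0.0515695 = 0.628639.

0.629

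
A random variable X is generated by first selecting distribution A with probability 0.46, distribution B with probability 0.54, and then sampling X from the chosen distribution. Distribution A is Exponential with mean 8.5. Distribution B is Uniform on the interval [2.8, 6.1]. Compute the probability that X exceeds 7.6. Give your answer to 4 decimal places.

Conditional on each component, P(X > 7.6): A: 0.408968; B: 0.
By total probability, P(X > 7.6) = 0.46·0.408968 + 0.54·0 = 0.188125.

0.1881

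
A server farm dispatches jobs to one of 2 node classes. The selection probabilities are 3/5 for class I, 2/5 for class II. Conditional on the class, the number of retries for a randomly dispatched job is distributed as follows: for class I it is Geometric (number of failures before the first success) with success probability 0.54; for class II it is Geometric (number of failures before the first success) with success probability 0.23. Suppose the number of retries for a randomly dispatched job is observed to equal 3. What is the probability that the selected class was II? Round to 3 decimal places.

0.571

Likelihoods P(X=3 | ·): I: 0.0525614; II: 0.105003.
Posterior ∝ prior × likelihood. Numerator for II: 0.4·0.105003 = 0.042001.
Normalizing constant: 0.6·0.0525614 + 0.4·0.105003 = 0.0735379.
P(II | observation) = 0.042001 / 0.0735379 = 0.571148.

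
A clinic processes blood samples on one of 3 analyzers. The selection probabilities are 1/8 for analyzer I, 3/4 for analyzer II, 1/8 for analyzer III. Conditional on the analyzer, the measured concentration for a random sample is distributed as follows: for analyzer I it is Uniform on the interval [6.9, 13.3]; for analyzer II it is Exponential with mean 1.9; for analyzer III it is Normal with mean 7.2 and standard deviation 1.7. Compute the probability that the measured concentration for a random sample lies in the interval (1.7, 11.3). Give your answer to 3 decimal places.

Conditional on each analyzer, P(1.7 < X < 11.3): I: 0.6875; II: 0.406102; III: 0.991455.
By total probability, P(1.7 < X < 11.3) = 0.125·0.6875 + 0.75·0.406102 + 0.125·0.991455 = 0.514446.

0.514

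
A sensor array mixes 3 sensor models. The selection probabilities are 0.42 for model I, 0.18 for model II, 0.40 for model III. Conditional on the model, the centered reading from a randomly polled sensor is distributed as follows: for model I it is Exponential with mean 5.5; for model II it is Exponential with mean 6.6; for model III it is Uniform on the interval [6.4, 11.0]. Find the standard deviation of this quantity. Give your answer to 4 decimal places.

4.8353

Per component, I: μ=5.5, E[X²]=60.5; II: μ=6.6, E[X²]=87.12; III: μ=8.7, E[X²]=77.4533.
E[X] = 0.42·5.5 + 0.18·6.6 + 0.4·8.7 = 6.978.
E[X²] = 0.42·60.5 + 0.18·87.12 + 0.4·77.4533 = 72.0729.
Var(X) = E[X²] − (E[X])² = 72.0729 − 48.6925 = 23.3804.
SD(X) = √23.3804 = 4.83533.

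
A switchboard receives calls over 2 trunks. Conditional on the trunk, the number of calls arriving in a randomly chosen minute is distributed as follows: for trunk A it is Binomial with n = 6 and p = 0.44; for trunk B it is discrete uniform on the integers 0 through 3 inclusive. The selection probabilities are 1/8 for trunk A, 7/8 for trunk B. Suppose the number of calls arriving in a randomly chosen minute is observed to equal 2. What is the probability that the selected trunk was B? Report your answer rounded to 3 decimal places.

0.860

Likelihoods P(X=2 | ·): A: 0.285594; B: 0.25.
Posterior ∝ prior × likelihood. Numerator for B: 0.875·0.25 = 0.21875.
Normalizing constant: 0.125·0.285594 + 0.875·0.25 = 0.254449.
P(B | observation) = 0.21875 / 0.254449 = 0.8597.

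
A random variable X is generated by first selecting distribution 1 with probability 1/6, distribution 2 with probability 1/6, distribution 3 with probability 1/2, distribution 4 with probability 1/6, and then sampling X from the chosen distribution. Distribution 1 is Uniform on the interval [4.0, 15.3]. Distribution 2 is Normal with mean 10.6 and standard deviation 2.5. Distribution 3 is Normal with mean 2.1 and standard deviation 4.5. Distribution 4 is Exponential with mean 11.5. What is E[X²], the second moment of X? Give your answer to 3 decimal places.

93.476

For each component E[X²] = Var + (mean)², giving 1: 103.763; 2: 118.61; 3: 24.66; 4: 264.5.
Overall E[X²] = 0.166667·103.763 + 0.166667·118.61 + 0.5·24.66 + 0.166667·264.5 = 93.4756.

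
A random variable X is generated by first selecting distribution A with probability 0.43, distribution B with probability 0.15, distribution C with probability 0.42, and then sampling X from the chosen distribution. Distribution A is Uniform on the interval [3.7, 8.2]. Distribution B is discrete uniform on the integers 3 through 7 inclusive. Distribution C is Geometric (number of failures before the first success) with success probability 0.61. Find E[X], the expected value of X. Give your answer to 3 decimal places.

Component means — A: 5.95; B: 5; C: 0.639344.
E[X] = 0.43·5.95 + 0.15·5 + 0.42·0.639344 = 3.57702.

3.577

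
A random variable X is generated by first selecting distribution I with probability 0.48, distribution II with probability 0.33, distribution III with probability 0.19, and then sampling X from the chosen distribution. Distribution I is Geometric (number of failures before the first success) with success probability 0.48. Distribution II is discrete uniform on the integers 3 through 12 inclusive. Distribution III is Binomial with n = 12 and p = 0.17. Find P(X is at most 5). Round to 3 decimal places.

Conditional on each component, P(X ≤ 5): I: 0.980229; II: 0.3; III: 0.991248.
By total probability, P(X ≤ 5) = 0.48·0.980229 + 0.33·0.3 + 0.19·0.991248 = 0.757847.

0.758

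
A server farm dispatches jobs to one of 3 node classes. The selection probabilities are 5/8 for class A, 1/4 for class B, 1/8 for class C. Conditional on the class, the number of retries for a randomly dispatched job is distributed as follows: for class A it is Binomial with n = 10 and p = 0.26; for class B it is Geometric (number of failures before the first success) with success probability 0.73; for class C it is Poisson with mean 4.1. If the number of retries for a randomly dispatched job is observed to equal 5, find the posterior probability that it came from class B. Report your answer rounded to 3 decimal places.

Likelihoods P(X=5 | ·): A: 0.0664394; B: 0.00104747; C: 0.160004.
Posterior ∝ prior × likelihood. Numerator for B: 0.25·0.00104747 = 0.000261868.
Normalizing constant: 0.625·0.0664394 + 0.25·0.00104747 + 0.125·0.160004 = 0.061787.
P(B | observation) = 0.000261868 / 0.061787 = 0.00423823.

0.004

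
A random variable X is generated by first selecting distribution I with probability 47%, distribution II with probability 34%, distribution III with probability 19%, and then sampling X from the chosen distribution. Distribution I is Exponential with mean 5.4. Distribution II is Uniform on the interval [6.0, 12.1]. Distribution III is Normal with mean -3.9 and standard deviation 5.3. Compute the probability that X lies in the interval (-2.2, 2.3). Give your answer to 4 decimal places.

0.2111

Conditional on each component, P(-2.2 < X < 2.3): I: 0.346835; II: 0; III: 0.25316.
By total probability, P(-2.2 < X < 2.3) = 0.47·0.346835 + 0.34·0 + 0.19·0.25316 = 0.211113.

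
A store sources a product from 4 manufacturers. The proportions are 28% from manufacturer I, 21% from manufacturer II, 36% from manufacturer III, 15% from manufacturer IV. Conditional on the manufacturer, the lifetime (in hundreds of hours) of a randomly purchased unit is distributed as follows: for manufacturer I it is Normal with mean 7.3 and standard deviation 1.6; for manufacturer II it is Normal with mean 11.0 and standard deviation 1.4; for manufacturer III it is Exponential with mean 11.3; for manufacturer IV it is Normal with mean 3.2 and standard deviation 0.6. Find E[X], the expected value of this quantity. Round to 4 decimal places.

8.9020

Component means — I: 7.3; II: 11; III: 11.3; IV: 3.2.
E[X] = 0.28·7.3 + 0.21·11 + 0.36·11.3 + 0.15·3.2 = 8.902.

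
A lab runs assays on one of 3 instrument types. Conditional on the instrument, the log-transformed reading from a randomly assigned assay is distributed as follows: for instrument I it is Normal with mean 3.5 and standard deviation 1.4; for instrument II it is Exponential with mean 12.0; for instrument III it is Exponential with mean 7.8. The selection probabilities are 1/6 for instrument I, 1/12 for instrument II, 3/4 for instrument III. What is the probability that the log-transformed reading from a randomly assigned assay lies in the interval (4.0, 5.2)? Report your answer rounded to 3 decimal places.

Conditional on each instrument, P(4.0 < X < 5.2): I: 0.248173; II: 0.068187; III: 0.0853871.
By total probability, P(4.0 < X < 5.2) = 0.166667·0.248173 + 0.0833333·0.068187 + 0.75·0.0853871 = 0.111085.

0.111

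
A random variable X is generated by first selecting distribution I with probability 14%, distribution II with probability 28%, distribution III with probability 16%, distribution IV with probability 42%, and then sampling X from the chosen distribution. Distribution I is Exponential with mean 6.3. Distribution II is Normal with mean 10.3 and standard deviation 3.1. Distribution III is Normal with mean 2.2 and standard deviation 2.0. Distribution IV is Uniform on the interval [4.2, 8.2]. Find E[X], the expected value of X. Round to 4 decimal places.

6.7220

Component means — I: 6.3; II: 10.3; III: 2.2; IV: 6.2.
E[X] = 0.14·6.3 + 0.28·10.3 + 0.16·2.2 + 0.42·6.2 = 6.722.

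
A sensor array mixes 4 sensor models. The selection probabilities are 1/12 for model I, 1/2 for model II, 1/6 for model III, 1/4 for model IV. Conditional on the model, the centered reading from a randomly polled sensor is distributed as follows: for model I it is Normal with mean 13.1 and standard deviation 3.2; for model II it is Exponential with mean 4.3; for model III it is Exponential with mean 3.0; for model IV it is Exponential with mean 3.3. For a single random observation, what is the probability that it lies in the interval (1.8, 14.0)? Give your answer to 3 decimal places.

Conditional on each model, P(1.8 < X < 14.0): I: 0.610534; II: 0.619415; III: 0.539408; IV: 0.565206.
By total probability, P(1.8 < X < 14.0) = 0.0833333·0.610534 + 0.5·0.619415 + 0.166667·0.539408 + 0.25·0.565206 = 0.591788.

0.592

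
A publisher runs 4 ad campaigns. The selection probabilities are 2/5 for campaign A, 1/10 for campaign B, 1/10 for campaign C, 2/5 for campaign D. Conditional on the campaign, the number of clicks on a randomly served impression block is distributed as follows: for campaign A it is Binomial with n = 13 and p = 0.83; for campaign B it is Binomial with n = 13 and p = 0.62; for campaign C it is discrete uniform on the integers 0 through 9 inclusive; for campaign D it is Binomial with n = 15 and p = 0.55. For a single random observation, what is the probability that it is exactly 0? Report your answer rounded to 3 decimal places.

Conditional on each campaign, P(X = 0): A: 9.90458e-11; B: 3.44498e-06; C: 0.1; D: 6.2833e-06.
By total probability, P(X = 0) = 0.4·9.90458e-11 + 0.1·3.44498e-06 + 0.1·0.1 + 0.4·6.2833e-06 = 0.0100029.

0.010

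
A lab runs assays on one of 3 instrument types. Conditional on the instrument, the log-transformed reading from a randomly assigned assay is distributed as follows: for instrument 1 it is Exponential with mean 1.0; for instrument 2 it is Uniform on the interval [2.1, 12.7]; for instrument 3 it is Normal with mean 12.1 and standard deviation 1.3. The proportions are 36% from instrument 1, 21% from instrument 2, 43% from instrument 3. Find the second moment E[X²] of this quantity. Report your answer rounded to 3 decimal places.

77.869

For each component E[X²] = Var + (mean)², giving 1: 2; 2: 64.1233; 3: 148.1.
Overall E[X²] = 0.36·2 + 0.21·64.1233 + 0.43·148.1 = 77.8689.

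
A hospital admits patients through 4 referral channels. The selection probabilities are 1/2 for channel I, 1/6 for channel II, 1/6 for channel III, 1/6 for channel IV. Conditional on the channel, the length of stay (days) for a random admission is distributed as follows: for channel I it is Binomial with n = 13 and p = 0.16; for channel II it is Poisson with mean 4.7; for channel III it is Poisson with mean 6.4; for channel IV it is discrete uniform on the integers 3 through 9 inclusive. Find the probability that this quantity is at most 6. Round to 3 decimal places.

Conditional on each channel, P(X ≤ 6): I: 0.998124; II: 0.804605; III: 0.542329; IV: 0.571429.
By total probability, P(X ≤ 6) = 0.5·0.998124 + 0.166667·0.804605 + 0.166667·0.542329 + 0.166667·0.571429 = 0.818789.

0.819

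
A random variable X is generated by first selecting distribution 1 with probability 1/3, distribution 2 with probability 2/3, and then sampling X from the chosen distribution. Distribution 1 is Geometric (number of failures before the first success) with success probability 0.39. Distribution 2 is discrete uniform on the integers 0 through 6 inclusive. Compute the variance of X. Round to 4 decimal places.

Per component, 1: μ=1.5641, E[X²]=6.45694; 2: μ=3, E[X²]=13.
E[X] = 0.333333·1.5641 + 0.666667·3 = 2.52137.
E[X²] = 0.333333·6.45694 + 0.666667·13 = 10.819.
Var(X) = E[X²] − (E[X])² = 10.819 − 6.35729 = 4.46168.

4.4617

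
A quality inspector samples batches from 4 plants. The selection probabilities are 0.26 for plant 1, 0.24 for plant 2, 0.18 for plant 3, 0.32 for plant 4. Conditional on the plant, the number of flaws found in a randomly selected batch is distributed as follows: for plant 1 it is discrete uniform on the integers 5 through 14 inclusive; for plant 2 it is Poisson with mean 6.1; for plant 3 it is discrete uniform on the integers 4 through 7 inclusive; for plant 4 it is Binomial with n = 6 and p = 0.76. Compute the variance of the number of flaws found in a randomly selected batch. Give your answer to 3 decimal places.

Per component, 1: μ=9.5, E[X²]=98.5; 2: μ=6.1, E[X²]=43.31; 3: μ=5.5, E[X²]=31.5; 4: μ=4.56, E[X²]=21.888.
E[X] = 0.26·9.5 + 0.24·6.1 + 0.18·5.5 + 0.32·4.56 = 6.3832.
E[X²] = 0.26·98.5 + 0.24·43.31 + 0.18·31.5 + 0.32·21.888 = 48.6786.
Var(X) = E[X²] − (E[X])² = 48.6786 − 40.7452 = 7.93332.

7.933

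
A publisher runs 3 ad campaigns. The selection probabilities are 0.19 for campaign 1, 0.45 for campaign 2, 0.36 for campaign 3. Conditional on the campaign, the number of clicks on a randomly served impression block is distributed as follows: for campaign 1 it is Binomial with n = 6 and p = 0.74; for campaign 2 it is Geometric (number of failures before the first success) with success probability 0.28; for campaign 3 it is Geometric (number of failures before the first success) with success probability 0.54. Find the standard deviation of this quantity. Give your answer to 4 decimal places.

2.5648

Per component, 1: μ=4.44, E[X²]=20.868; 2: μ=2.57143, E[X²]=15.7959; 3: μ=0.851852, E[X²]=2.30316.
E[X] = 0.19·4.44 + 0.45·2.57143 + 0.36·0.851852 = 2.30741.
E[X²] = 0.19·20.868 + 0.45·15.7959 + 0.36·2.30316 = 11.9022.
Var(X) = E[X²] − (E[X])² = 11.9022 − 5.32414 = 6.57808.
SD(X) = √6.57808 = 2.56478.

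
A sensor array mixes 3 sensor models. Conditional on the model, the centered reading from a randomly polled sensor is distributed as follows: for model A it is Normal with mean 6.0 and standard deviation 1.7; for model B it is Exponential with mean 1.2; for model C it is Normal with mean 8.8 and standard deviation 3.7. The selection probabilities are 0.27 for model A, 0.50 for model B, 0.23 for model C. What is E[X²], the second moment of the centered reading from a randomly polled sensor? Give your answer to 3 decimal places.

32.900

For each component E[X²] = Var + (mean)², giving A: 38.89; B: 2.88; C: 91.13.
Overall E[X²] = 0.27·38.89 + 0.5·2.88 + 0.23·91.13 = 32.9002.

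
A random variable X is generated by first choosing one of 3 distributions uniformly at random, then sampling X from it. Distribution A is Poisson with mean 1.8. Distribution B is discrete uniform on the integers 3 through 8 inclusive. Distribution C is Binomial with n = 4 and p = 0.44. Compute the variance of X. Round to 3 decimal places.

Per component, A: μ=1.8, E[X²]=5.04; B: μ=5.5, E[X²]=33.1667; C: μ=1.76, E[X²]=4.0832.
E[X] = 0.333333·1.8 + 0.333333·5.5 + 0.333333·1.76 = 3.02.
E[X²] = 0.333333·5.04 + 0.333333·33.1667 + 0.333333·4.0832 = 14.0966.
Var(X) = E[X²] − (E[X])² = 14.0966 − 9.1204 = 4.97622.

4.976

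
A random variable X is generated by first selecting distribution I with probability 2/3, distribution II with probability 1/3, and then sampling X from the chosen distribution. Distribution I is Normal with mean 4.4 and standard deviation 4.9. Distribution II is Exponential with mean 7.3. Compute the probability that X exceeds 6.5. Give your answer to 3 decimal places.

Conditional on each component, P(X > 6.5): I: 0.334118; II: 0.410487.
By total probability, P(X > 6.5) = 0.666667·0.334118 + 0.333333·0.410487 = 0.359574.

0.360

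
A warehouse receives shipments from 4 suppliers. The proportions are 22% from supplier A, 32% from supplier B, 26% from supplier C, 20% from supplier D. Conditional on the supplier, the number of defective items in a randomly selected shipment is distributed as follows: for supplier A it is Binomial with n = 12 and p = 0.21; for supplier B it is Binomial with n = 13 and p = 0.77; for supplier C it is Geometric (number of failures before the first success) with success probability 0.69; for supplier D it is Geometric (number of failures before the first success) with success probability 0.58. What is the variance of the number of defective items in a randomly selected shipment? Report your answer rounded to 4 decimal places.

Per component, A: μ=2.52, E[X²]=8.3412; B: μ=10.01, E[X²]=102.502; C: μ=0.449275, E[X²]=0.852972; D: μ=0.724138, E[X²]=1.77289.
E[X] = 0.22·2.52 + 0.32·10.01 + 0.26·0.449275 + 0.2·0.724138 = 4.01924.
E[X²] = 0.22·8.3412 + 0.32·102.502 + 0.26·0.852972 + 0.2·1.77289 = 35.2122.
Var(X) = E[X²] − (E[X])² = 35.2122 − 16.1543 = 19.0579.

19.0579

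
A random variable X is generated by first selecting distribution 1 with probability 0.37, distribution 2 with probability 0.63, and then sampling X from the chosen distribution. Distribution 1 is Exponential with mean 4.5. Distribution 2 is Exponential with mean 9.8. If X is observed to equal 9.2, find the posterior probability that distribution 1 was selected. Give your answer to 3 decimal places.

0.297

Likelihoods f(9.2 | ·): 1: 0.0287671; 2: 0.0399088.
Posterior ∝ prior × likelihood. Numerator for 1: 0.37·0.0287671 = 0.0106438.
Normalizing constant: 0.37·0.0287671 + 0.63·0.0399088 = 0.0357864.
P(1 | observation) = 0.0106438 / 0.0357864 = 0.297427.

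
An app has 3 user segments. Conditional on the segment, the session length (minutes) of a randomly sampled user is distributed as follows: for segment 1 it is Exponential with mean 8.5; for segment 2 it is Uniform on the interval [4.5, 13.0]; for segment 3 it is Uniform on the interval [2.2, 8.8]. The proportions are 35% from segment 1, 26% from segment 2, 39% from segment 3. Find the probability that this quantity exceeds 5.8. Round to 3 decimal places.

Conditional on each segment, P(X > 5.8): 1: 0.505426; 2: 0.847059; 3: 0.454545.
By total probability, P(X > 5.8) = 0.35·0.505426 + 0.26·0.847059 + 0.39·0.454545 = 0.574407.

0.574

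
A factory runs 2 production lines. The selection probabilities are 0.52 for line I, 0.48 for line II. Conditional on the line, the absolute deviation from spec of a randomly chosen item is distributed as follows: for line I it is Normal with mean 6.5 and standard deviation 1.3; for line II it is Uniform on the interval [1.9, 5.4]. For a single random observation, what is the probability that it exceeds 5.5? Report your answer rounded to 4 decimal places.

0.4051

Conditional on each line, P(X > 5.5): I: 0.779122; II: 0.
By total probability, P(X > 5.5) = 0.52·0.779122 + 0.48·0 = 0.405143.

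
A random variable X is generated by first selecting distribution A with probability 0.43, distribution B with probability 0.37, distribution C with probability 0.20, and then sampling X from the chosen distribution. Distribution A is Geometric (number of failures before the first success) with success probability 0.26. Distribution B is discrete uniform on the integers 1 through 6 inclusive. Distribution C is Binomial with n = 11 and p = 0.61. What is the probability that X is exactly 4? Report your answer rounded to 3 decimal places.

0.108

Conditional on each component, P(X = 4): A: 0.0779651; B: 0.166667; C: 0.0627026.
By total probability, P(X = 4) = 0.43·0.0779651 + 0.37·0.166667 + 0.2·0.0627026 = 0.107732.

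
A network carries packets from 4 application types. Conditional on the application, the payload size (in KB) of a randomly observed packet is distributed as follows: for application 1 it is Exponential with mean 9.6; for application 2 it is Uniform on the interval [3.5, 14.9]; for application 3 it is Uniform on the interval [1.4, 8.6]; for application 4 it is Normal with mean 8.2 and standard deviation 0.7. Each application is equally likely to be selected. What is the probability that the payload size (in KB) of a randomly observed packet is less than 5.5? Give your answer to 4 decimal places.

Conditional on each application, P(X < 5.5): 1: 0.436122; 2: 0.175439; 3: 0.569444; 4: 5.73601e-05.
By total probability, P(X < 5.5) = 0.25·0.436122 + 0.25·0.175439 + 0.25·0.569444 + 0.25·5.73601e-05 = 0.295266.

0.2953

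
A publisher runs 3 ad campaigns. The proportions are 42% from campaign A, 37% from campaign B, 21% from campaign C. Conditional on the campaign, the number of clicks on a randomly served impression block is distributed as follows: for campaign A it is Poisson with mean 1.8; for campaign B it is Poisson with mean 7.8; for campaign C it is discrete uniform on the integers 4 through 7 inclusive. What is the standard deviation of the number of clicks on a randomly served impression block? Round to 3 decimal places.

3.334

Per component, A: μ=1.8, E[X²]=5.04; B: μ=7.8, E[X²]=68.64; C: μ=5.5, E[X²]=31.5.
E[X] = 0.42·1.8 + 0.37·7.8 + 0.21·5.5 = 4.797.
E[X²] = 0.42·5.04 + 0.37·68.64 + 0.21·31.5 = 34.1286.
Var(X) = E[X²] − (E[X])² = 34.1286 − 23.0112 = 11.1174.
SD(X) = √11.1174 = 3.33428.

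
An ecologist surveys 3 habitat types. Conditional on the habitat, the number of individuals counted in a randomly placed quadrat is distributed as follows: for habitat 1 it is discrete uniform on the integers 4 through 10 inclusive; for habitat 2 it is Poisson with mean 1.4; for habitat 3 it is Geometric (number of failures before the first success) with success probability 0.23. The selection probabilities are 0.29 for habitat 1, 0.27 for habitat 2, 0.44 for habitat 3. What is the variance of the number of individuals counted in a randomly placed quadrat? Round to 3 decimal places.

12.551

Per component, 1: μ=7, E[X²]=53; 2: μ=1.4, E[X²]=3.36; 3: μ=3.34783, E[X²]=25.7637.
E[X] = 0.29·7 + 0.27·1.4 + 0.44·3.34783 = 3.88104.
E[X²] = 0.29·53 + 0.27·3.36 + 0.44·25.7637 = 27.6132.
Var(X) = E[X²] − (E[X])² = 27.6132 − 15.0625 = 12.5507.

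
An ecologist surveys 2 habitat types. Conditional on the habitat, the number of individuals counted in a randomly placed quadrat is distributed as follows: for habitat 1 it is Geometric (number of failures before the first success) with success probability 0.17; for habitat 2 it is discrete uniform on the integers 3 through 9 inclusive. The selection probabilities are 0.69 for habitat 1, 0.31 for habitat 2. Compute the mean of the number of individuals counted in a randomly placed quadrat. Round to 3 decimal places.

5.229

Component means — 1: 4.88235; 2: 6.
E[X] = 0.69·4.88235 + 0.31·6 = 5.22882.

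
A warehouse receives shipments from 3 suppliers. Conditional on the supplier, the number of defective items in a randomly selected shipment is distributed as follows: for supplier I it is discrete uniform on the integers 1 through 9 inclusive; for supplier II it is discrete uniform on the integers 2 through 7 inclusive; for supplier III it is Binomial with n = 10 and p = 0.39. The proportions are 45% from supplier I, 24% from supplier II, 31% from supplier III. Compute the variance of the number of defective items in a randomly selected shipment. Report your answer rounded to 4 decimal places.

Per component, I: μ=5, E[X²]=31.6667; II: μ=4.5, E[X²]=23.1667; III: μ=3.9, E[X²]=17.589.
E[X] = 0.45·5 + 0.24·4.5 + 0.31·3.9 = 4.539.
E[X²] = 0.45·31.6667 + 0.24·23.1667 + 0.31·17.589 = 25.2626.
Var(X) = E[X²] − (E[X])² = 25.2626 − 20.6025 = 4.66007.

4.6601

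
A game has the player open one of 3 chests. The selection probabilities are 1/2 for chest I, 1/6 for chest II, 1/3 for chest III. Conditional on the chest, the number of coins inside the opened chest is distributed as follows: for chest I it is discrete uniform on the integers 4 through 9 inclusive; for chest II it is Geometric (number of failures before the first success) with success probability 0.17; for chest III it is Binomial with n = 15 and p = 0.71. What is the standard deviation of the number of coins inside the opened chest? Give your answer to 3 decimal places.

Per component, I: μ=6.5, E[X²]=45.1667; II: μ=4.88235, E[X²]=52.5571; III: μ=10.65, E[X²]=116.511.
E[X] = 0.5·6.5 + 0.166667·4.88235 + 0.333333·10.65 = 7.61373.
E[X²] = 0.5·45.1667 + 0.166667·52.5571 + 0.333333·116.511 = 70.1798.
Var(X) = E[X²] − (E[X])² = 70.1798 − 57.9688 = 12.211.
SD(X) = √12.211 = 3.49443.

3.494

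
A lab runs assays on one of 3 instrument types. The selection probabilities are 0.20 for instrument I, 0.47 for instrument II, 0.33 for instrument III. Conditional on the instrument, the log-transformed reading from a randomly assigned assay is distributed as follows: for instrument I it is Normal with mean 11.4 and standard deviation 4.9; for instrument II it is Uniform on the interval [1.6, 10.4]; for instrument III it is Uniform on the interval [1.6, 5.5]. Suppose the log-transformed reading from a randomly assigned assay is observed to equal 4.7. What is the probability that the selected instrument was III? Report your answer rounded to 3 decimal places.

Likelihoods f(4.7 | ·): I: 0.0319689; II: 0.113636; III: 0.25641.
Posterior ∝ prior × likelihood. Numerator for III: 0.33·0.25641 = 0.0846154.
Normalizing constant: 0.2·0.0319689 + 0.47·0.113636 + 0.33·0.25641 = 0.144418.
P(III | observation) = 0.0846154 / 0.144418 = 0.585905.

0.586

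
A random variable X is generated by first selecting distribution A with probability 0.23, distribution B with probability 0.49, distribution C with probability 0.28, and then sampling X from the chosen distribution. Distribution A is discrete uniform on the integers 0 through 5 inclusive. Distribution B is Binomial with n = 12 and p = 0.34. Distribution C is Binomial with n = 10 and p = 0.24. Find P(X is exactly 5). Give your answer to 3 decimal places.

Conditional on each component, P(X = 5): A: 0.166667; B: 0.196303; C: 0.0508774.
By total probability, P(X = 5) = 0.23·0.166667 + 0.49·0.196303 + 0.28·0.0508774 = 0.148768.

0.149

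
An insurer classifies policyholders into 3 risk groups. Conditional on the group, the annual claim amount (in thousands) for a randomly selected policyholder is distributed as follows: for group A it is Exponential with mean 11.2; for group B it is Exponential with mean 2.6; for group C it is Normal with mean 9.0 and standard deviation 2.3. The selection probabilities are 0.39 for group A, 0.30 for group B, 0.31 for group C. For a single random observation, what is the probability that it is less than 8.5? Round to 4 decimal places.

0.6243

Conditional on each group, P(X < 8.5): A: 0.531832; B: 0.961964; C: 0.413952.
By total probability, P(X < 8.5) = 0.39·0.531832 + 0.3·0.961964 + 0.31·0.413952 = 0.624329.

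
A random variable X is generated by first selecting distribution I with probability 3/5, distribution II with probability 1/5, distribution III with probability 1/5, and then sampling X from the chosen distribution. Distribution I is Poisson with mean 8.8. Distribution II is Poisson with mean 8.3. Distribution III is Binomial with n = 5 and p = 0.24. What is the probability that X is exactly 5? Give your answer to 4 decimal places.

0.0562

Conditional on each component, P(X = 5): I: 0.0662889; II: 0.0815765; III: 0.000796262.
By total probability, P(X = 5) = 0.6·0.0662889 + 0.2·0.0815765 + 0.2·0.000796262 = 0.0562479.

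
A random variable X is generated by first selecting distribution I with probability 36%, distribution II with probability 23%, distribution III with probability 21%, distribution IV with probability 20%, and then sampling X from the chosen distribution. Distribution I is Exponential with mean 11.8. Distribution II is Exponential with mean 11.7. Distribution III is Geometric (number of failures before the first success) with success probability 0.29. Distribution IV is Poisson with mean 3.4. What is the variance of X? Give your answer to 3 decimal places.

103.098

Per component, I: μ=11.8, E[X²]=278.48; II: μ=11.7, E[X²]=273.78; III: μ=2.44828, E[X²]=14.4364; IV: μ=3.4, E[X²]=14.96.
E[X] = 0.36·11.8 + 0.23·11.7 + 0.21·2.44828 + 0.2·3.4 = 8.13314.
E[X²] = 0.36·278.48 + 0.23·273.78 + 0.21·14.4364 + 0.2·14.96 = 169.246.
Var(X) = E[X²] − (E[X])² = 169.246 − 66.1479 = 103.098.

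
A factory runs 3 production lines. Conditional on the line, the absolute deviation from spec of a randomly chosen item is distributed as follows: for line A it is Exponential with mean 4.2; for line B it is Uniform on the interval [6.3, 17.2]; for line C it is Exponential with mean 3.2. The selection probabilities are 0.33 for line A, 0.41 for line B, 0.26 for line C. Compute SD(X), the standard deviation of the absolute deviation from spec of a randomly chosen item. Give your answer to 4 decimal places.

Per component, A: μ=4.2, E[X²]=35.28; B: μ=11.75, E[X²]=147.963; C: μ=3.2, E[X²]=20.48.
E[X] = 0.33·4.2 + 0.41·11.75 + 0.26·3.2 = 7.0355.
E[X²] = 0.33·35.28 + 0.41·147.963 + 0.26·20.48 = 77.6322.
Var(X) = E[X²] − (E[X])² = 77.6322 − 49.4983 = 28.1339.
SD(X) = √28.1339 = 5.30414.

5.3041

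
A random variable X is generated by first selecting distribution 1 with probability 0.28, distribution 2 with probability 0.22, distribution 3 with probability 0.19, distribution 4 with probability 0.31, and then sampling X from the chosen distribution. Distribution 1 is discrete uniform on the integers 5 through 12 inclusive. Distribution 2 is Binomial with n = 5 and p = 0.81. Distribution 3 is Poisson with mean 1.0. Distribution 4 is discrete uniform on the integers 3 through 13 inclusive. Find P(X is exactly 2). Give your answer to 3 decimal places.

Conditional on each component, P(X = 2): 1: 0; 2: 0.0450019; 3: 0.18394; 4: 0.
By total probability, P(X = 2) = 0.28·0 + 0.22·0.0450019 + 0.19·0.18394 + 0.31·0 = 0.044849.

0.045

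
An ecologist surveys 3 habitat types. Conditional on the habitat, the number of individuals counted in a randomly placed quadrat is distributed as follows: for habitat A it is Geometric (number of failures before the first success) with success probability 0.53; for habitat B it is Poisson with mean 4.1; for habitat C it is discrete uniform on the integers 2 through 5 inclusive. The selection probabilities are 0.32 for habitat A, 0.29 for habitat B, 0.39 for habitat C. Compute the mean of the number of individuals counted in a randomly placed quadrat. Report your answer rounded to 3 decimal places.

Component means — A: 0.886792; B: 4.1; C: 3.5.
E[X] = 0.32·0.886792 + 0.29·4.1 + 0.39·3.5 = 2.83777.

2.838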